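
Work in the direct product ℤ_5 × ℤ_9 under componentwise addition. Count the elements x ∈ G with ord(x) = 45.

24

An element (a,b) has order lcm(ord(a), ord(b)); count pairs with lcm equal to 45.
Enumerating gives 24 such elements.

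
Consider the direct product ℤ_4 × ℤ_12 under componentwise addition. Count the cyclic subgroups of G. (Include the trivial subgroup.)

20

A cyclic subgroup of order d is generated by each of its φ(d) elements of order d, so the cyclic subgroups of order d number (#elements of order d)/φ(d).
Cyclic subgroups by order — order 1: 1; order 2: 3; order 3: 1; order 4: 6; order 6: 3; order 12: 6.
Total: 20.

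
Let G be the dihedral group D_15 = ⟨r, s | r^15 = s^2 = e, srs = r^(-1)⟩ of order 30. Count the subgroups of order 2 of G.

|G| = 30 and 2 | 30, so subgroups of order 2 are possible by Lagrange.
The subgroups of order 2 are: {e, r^10s}; {e, r^11s}; {e, r^12s}; {e, r^13s}; … (15 in all).
So G has 15 subgroups of order 2.

15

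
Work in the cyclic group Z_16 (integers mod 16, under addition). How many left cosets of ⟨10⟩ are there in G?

|⟨10⟩| = 8 and |G| = 16.
By Lagrange, [G : H] = |G|/|H| = 16/8 = 2.

2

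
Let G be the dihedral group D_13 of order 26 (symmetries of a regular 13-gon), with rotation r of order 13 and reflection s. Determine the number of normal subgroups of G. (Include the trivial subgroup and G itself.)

G has 16 subgroups. Checking conjugation-invariance by order — order 1: 1/1 normal; order 2: 0/13 normal; order 13: 1/1 normal; order 26: 1/1 normal.
Total normal subgroups: 3.

3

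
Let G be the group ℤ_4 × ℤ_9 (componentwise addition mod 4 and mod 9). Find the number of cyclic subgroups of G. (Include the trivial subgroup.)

9

Each element a generates a cyclic subgroup ⟨a⟩; distinct elements may generate the same one (a cyclic group of order d has φ(d) generators).
Cyclic subgroups by order — order 1: 1; order 2: 1; order 3: 1; order 4: 1; order 6: 1; order 9: 1; order 12: 1; order 18: 1; order 36: 1.
Total: 9.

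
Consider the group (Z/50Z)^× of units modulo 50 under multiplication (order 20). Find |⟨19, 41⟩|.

|⟨19⟩| = 10 and |⟨41⟩| = 5, so |H| is a multiple of lcm(10, 5) = 10 and divides |G| = 20.
Closing under the operation: H = {1, 9, 11, 19, 21, 29, 31, 39, 41, 49}, so |H| = 10.

10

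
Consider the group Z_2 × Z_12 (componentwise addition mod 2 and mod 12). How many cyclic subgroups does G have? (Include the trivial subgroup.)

12

Group the elements of G by the cyclic subgroup they generate; each cyclic subgroup of order d accounts for φ(d) elements.
Cyclic subgroups by order — order 1: 1; order 2: 3; order 3: 1; order 4: 2; order 6: 3; order 12: 2.
Total: 12.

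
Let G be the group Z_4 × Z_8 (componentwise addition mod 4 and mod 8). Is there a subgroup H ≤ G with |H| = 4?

Yes

4 | 32. A subgroup of order 4 is {(0,0), (0,2), (0,4), (0,6)}.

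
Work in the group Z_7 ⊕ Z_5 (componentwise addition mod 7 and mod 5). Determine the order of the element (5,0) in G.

The order of (5,0) in Z_7 × Z_5 is lcm(ord(5) in Z_7, ord(0) in Z_5).
ord(5) = 7 and ord(0) = 1, so |⟨(5,0)⟩| = lcm(7, 1) = 7.

7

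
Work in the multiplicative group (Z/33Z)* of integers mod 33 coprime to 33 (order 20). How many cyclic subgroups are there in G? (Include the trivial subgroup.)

8

A cyclic subgroup of order d is generated by each of its φ(d) elements of order d, so the cyclic subgroups of order d number (#elements of order d)/φ(d).
Cyclic subgroups by order — order 1: 1; order 2: 3; order 5: 1; order 10: 3.
Total: 8.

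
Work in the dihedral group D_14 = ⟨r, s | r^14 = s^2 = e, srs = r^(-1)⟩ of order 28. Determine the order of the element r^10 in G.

Computing powers of r^10: the smallest k with (r^10)^k = e is k = 7.

7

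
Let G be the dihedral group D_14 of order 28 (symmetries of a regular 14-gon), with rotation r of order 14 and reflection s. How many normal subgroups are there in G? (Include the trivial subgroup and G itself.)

G has 28 subgroups. Checking conjugation-invariance by order — order 1: 1/1 normal; order 2: 1/15 normal; order 4: 0/7 normal; order 7: 1/1 normal; order 14: 3/3 normal; order 28: 1/1 normal.
Total normal subgroups: 7.

7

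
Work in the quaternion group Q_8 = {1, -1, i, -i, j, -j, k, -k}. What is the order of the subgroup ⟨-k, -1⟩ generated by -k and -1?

|⟨-k⟩| = 4 and |⟨-1⟩| = 2, so |H| is a multiple of lcm(4, 2) = 4 and divides |G| = 8.
Closing under the operation: H = {1, -1, k, -k}, so |H| = 4.

4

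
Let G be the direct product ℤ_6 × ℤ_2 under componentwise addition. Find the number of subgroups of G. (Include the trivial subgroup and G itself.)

10

|G| = 12, so by Lagrange every subgroup order divides 12. Divisors: 1, 2, 3, 4, 6, 12.
Subgroups by order — order 1: 1; order 2: 3; order 3: 1; order 4: 1; order 6: 3; order 12: 1.
Total: 1 + 3 + 1 + 1 + 3 + 1 = 10.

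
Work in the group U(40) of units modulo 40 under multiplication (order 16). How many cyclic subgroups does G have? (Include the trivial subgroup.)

Each element a generates a cyclic subgroup ⟨a⟩; distinct elements may generate the same one (a cyclic group of order d has φ(d) generators).
Cyclic subgroups by order — order 1: 1; order 2: 7; order 4: 4.
Total: 12.

12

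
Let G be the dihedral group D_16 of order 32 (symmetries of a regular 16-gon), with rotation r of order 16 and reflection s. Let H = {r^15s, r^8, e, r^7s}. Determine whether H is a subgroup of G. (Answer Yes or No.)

Yes

|H| = 4 divides |G| = 32, consistent with Lagrange.
H contains the identity, every element's inverse is in H, and H is closed under ·: it is a subgroup.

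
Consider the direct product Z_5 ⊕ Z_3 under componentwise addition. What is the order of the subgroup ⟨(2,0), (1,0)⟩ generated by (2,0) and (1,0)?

5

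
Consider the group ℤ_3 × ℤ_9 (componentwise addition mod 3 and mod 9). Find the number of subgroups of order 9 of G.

4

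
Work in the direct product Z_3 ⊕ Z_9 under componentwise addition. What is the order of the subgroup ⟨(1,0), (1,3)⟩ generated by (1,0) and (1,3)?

|⟨(1,0)⟩| = 3 and |⟨(1,3)⟩| = 3, so |H| is a multiple of lcm(3, 3) = 3 and divides |G| = 27.
Closing under the operation: H = {(0,0), (0,3), (0,6), (1,0), (1,3), (1,6), (2,0), (2,3), (2,6)}, so |H| = 9.

9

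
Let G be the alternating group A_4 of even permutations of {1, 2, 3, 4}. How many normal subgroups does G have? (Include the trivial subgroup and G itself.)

3

G has 10 subgroups. Checking conjugation-invariance by order — order 1: 1/1 normal; order 2: 0/3 normal; order 3: 0/4 normal; order 4: 1/1 normal; order 12: 1/1 normal.
Total normal subgroups: 3.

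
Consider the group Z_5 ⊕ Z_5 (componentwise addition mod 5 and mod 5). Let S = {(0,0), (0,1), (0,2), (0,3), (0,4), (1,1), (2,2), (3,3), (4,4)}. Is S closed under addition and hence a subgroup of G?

|S| = 9 does not divide |G| = 25, so by Lagrange S is not a subgroup.

No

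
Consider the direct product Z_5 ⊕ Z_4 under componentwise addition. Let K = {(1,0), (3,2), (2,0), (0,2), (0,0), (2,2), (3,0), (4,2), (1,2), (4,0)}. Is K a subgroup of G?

|K| = 10 divides |G| = 20, consistent with Lagrange.
K contains the identity, every element's inverse is in K, and K is closed under +: it is a subgroup.
In fact K = ⟨(1,2)⟩.

Yes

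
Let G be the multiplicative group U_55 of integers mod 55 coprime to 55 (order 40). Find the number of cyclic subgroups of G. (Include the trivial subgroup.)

12

Group the elements of G by the cyclic subgroup they generate; each cyclic subgroup of order d accounts for φ(d) elements.
Cyclic subgroups by order — order 1: 1; order 2: 3; order 4: 2; order 5: 1; order 10: 3; order 20: 2.
Total: 12.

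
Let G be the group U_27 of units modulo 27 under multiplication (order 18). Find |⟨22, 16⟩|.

9

|⟨22⟩| = 9 and |⟨16⟩| = 9, so |H| is a multiple of lcm(9, 9) = 9 and divides |G| = 18.
Closing under the operation: H = {1, 4, 7, 10, 13, 16, 19, 22, 25}, so |H| = 9.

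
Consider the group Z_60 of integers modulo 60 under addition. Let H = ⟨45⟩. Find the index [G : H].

15

|⟨45⟩| = 4 and |G| = 60.
By Lagrange, [G : H] = |G|/|H| = 60/4 = 15.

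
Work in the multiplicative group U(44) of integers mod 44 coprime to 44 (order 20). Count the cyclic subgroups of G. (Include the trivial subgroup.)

A cyclic subgroup of order d is generated by each of its φ(d) elements of order d, so the cyclic subgroups of order d number (#elements of order d)/φ(d).
Cyclic subgroups by order — order 1: 1; order 2: 3; order 5: 1; order 10: 3.
Total: 8.

8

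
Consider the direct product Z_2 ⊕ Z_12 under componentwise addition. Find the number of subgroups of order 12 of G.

3

|G| = 24 and 12 | 24, so subgroups of order 12 are possible by Lagrange.
The subgroups of order 12 are: {(0,0), (0,1), (0,2), (0,3), (0,4), (0,5), (0,6), (0,7), (0,8), (0,9), (0,10), (0,11)}; {(0,0), (0,2), (0,4), (0,6), (0,8), (0,10), (1,0), (1,2), (1,4), (1,6), (1,8), (1,10)}; {(0,0), (0,2), (0,4), (0,6), (0,8), (0,10), (1,1), (1,3), (1,5), (1,7), (1,9), (1,11)}.
So G has 3 subgroups of order 12.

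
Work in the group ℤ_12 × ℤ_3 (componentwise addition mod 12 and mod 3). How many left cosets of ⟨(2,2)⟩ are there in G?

6

|⟨(2,2)⟩| = 6 and |G| = 36.
By Lagrange, [G : H] = |G|/|H| = 36/6 = 6.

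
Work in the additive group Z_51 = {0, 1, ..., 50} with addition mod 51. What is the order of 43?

In Z_51, the order of an element a is n/gcd(a, n).
gcd(43, 51) = 1, so |⟨43⟩| = 51/1 = 51.

51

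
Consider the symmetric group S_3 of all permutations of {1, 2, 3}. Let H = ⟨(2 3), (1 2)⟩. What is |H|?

6

|⟨(2 3)⟩| = 2 and |⟨(1 2)⟩| = 2, so |H| is a multiple of lcm(2, 2) = 2 and divides |G| = 6.
Closing {(2 3), (1 2)} under the group operation gives all of G, so |H| = 6.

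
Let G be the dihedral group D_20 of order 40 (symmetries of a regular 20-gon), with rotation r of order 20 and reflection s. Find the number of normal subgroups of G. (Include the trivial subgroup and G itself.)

9

G has 48 subgroups. Checking conjugation-invariance by order — order 1: 1/1 normal; order 2: 1/21 normal; order 4: 1/11 normal; order 5: 1/1 normal; order 8: 0/5 normal; order 10: 1/5 normal; order 20: 3/3 normal; order 40: 1/1 normal.
Total normal subgroups: 9.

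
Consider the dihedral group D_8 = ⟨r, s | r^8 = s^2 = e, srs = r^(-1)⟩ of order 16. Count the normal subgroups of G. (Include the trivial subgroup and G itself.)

G has 19 subgroups. Checking conjugation-invariance by order — order 1: 1/1 normal; order 2: 1/9 normal; order 4: 1/5 normal; order 8: 3/3 normal; order 16: 1/1 normal.
Total normal subgroups: 7.

7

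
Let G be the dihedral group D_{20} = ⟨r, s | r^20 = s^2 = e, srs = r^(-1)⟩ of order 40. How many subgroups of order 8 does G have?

|G| = 40 and 8 | 40, so subgroups of order 8 are possible by Lagrange.
The subgroups of order 8 are: {e, r^5, r^10, r^15, s, r^5s, r^10s, r^15s}; {e, r^5, r^10, r^15, rs, r^6s, r^11s, r^16s}; {e, r^5, r^10, r^15, r^2s, r^7s, r^12s, r^17s}; {e, r^5, r^10, r^15, r^3s, r^8s, r^13s, r^18s}; … (5 in all).
So G has 5 subgroups of order 8.

5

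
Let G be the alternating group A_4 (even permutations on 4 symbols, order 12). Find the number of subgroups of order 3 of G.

|G| = 12 and 3 | 12, so subgroups of order 3 are possible by Lagrange.
The subgroups of order 3 are: {e, (1 2 3), (1 3 2)}; {e, (1 2 4), (1 4 2)}; {e, (1 3 4), (1 4 3)}; {e, (2 3 4), (2 4 3)}.
So G has 4 subgroups of order 3.

4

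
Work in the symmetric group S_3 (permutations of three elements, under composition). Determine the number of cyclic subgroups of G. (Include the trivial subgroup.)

5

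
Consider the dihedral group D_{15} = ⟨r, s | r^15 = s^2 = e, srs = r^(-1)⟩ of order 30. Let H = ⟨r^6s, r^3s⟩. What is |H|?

10

|⟨r^6s⟩| = 2 and |⟨r^3s⟩| = 2, so |H| is a multiple of lcm(2, 2) = 2 and divides |G| = 30.
Closing under the operation: H = {e, r^3, r^6, r^9, r^12, s, r^3s, r^6s, r^9s, r^12s}, so |H| = 10.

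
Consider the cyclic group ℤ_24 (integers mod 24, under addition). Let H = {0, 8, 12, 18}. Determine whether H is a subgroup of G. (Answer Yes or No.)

No

8 ∈ H but its inverse 16 ∉ H, so H is not a subgroup.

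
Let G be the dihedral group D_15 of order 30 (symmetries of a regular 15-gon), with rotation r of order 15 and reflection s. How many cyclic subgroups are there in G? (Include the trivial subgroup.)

19

A cyclic subgroup of order d is generated by each of its φ(d) elements of order d, so the cyclic subgroups of order d number (#elements of order d)/φ(d).
Cyclic subgroups by order — order 1: 1; order 2: 15; order 3: 1; order 5: 1; order 15: 1.
Total: 19.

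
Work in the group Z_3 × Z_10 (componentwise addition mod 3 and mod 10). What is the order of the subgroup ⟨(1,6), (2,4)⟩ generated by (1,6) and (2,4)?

|⟨(1,6)⟩| = 15 and |⟨(2,4)⟩| = 15, so |H| is a multiple of lcm(15, 15) = 15 and divides |G| = 30.
Closing under the operation: H = {(0,0), (0,2), (0,4), (0,6), (0,8), (1,0), (1,2), (1,4), (1,6), (1,8), (2,0), (2,2), (2,4), (2,6), (2,8)}, so |H| = 15.

15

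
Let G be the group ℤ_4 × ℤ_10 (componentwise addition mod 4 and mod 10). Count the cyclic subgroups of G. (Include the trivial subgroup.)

12

Group the elements of G by the cyclic subgroup they generate; each cyclic subgroup of order d accounts for φ(d) elements.
Cyclic subgroups by order — order 1: 1; order 2: 3; order 4: 2; order 5: 1; order 10: 3; order 20: 2.
Total: 12.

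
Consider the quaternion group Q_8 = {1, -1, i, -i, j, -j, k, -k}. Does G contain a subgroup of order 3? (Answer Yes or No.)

3 does not divide |G| = 8, so by Lagrange no subgroup of order 3 exists.

No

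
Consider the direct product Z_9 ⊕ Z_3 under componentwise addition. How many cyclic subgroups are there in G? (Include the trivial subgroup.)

A cyclic subgroup of order d is generated by each of its φ(d) elements of order d, so the cyclic subgroups of order d number (#elements of order d)/φ(d).
Cyclic subgroups by order — order 1: 1; order 3: 4; order 9: 3.
Total: 8.

8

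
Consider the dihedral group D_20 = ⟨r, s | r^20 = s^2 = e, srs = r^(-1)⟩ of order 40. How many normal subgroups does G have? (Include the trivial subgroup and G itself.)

9

G has 48 subgroups. Checking conjugation-invariance by order — order 1: 1/1 normal; order 2: 1/21 normal; order 4: 1/11 normal; order 5: 1/1 normal; order 8: 0/5 normal; order 10: 1/5 normal; order 20: 3/3 normal; order 40: 1/1 normal.
Total normal subgroups: 9.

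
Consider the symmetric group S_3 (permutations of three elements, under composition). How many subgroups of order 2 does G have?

3

|G| = 6 and 2 | 6, so subgroups of order 2 are possible by Lagrange.
The subgroups of order 2 are: {e, (1 2)}; {e, (1 3)}; {e, (2 3)}.
So G has 3 subgroups of order 2.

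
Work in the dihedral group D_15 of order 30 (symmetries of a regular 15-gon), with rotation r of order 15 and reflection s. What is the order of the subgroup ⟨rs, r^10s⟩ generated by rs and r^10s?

|⟨rs⟩| = 2 and |⟨r^10s⟩| = 2, so |H| is a multiple of lcm(2, 2) = 2 and divides |G| = 30.
Closing under the operation: H = {e, r^3, r^6, r^9, r^12, rs, r^4s, r^7s, r^10s, r^13s}, so |H| = 10.

10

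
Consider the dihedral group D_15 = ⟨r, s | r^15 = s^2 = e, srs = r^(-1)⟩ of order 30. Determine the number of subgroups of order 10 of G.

|G| = 30 and 10 | 30, so subgroups of order 10 are possible by Lagrange.
The subgroups of order 10 are: {e, r^3, r^6, r^9, r^12, rs, r^4s, r^7s, r^10s, r^13s}; {e, r^3, r^6, r^9, r^12, r^2s, r^5s, r^8s, r^11s, r^14s}; {e, r^3, r^6, r^9, r^12, s, r^3s, r^6s, r^9s, r^12s}.
So G has 3 subgroups of order 10.

3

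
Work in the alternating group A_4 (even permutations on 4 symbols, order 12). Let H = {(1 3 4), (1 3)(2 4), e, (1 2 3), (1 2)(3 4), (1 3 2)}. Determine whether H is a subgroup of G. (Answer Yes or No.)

(1 3 4) ∈ H but its inverse (1 4 3) ∉ H, so H is not a subgroup.

No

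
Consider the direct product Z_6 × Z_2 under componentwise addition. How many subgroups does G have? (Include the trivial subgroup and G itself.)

|G| = 12, so by Lagrange every subgroup order divides 12. Divisors: 1, 2, 3, 4, 6, 12.
Subgroups by order — order 1: 1; order 2: 3; order 3: 1; order 4: 1; order 6: 3; order 12: 1.
Total: 1 + 3 + 1 + 1 + 3 + 1 = 10.

10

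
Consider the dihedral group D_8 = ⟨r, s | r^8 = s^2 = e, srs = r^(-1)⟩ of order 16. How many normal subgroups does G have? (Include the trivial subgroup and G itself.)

G has 19 subgroups. Checking conjugation-invariance by order — order 1: 1/1 normal; order 2: 1/9 normal; order 4: 1/5 normal; order 8: 3/3 normal; order 16: 1/1 normal.
Total normal subgroups: 7.

7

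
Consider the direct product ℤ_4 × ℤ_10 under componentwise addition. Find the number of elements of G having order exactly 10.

12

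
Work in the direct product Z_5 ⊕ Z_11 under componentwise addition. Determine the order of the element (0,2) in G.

The order of (0,2) in Z_5 × Z_11 is lcm(ord(0) in Z_5, ord(2) in Z_11).
ord(0) = 1 and ord(2) = 11, so |⟨(0,2)⟩| = lcm(1, 11) = 11.

11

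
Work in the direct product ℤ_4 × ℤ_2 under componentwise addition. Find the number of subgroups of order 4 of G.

3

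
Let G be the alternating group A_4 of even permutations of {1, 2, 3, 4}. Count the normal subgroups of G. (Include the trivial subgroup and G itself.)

3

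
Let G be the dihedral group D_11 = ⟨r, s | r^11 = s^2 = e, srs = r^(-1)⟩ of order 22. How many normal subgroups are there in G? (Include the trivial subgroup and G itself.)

G has 14 subgroups. Checking conjugation-invariance by order — order 1: 1/1 normal; order 2: 0/11 normal; order 11: 1/1 normal; order 22: 1/1 normal.
Total normal subgroups: 3.

3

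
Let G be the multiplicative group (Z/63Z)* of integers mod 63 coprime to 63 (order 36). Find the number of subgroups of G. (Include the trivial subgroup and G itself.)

|G| = 36, so by Lagrange every subgroup order divides 36. Divisors: 1, 2, 3, 4, 6, 9, 12, 18, 36.
Subgroups by order — order 1: 1; order 2: 3; order 3: 4; order 4: 1; order 6: 12; order 9: 1; order 12: 4; order 18: 3; order 36: 1.
Total: 1 + 3 + 4 + 1 + 12 + 1 + 4 + 3 + 1 = 30.

30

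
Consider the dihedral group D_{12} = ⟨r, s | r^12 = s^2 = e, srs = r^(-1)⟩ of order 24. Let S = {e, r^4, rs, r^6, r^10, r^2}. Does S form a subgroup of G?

r^4 ∈ S but its inverse r^8 ∉ S, so S is not a subgroup.

No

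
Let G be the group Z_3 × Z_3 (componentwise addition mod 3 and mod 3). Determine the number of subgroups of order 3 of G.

4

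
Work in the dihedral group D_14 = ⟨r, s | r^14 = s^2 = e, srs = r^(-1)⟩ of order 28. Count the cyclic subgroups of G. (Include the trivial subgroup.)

A cyclic subgroup of order d is generated by each of its φ(d) elements of order d, so the cyclic subgroups of order d number (#elements of order d)/φ(d).
Cyclic subgroups by order — order 1: 1; order 2: 15; order 7: 1; order 14: 1.
Total: 18.

18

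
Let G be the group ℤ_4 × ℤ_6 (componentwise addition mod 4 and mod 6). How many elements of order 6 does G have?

6

An element (a,b) has order lcm(ord(a), ord(b)); count pairs with lcm equal to 6.
Enumerating gives 6 such elements.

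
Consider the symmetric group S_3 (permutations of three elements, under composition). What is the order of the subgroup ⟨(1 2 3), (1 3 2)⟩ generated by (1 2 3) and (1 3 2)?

|⟨(1 2 3)⟩| = 3 and |⟨(1 3 2)⟩| = 3, so |H| is a multiple of lcm(3, 3) = 3 and divides |G| = 6.
Closing under the operation: H = {e, (1 2 3), (1 3 2)}, so |H| = 3.

3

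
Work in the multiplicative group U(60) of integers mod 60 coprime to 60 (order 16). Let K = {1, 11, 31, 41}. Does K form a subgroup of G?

Yes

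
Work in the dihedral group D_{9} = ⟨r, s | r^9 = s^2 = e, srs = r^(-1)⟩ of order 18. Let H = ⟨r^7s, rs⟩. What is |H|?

6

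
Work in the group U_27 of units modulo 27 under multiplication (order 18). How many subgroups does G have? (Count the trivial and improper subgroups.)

6

|G| = 18, so by Lagrange every subgroup order divides 18. Divisors: 1, 2, 3, 6, 9, 18.
Subgroups by order — order 1: 1; order 2: 1; order 3: 1; order 6: 1; order 9: 1; order 18: 1.
Total: 1 + 1 + 1 + 1 + 1 + 1 = 6.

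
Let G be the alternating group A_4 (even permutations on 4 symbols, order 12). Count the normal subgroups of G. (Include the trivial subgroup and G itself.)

3

G has 10 subgroups. Checking conjugation-invariance by order — order 1: 1/1 normal; order 2: 0/3 normal; order 3: 0/4 normal; order 4: 1/1 normal; order 12: 1/1 normal.
Total normal subgroups: 3.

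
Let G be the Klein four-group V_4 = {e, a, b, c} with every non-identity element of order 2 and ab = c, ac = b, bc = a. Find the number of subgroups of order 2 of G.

|G| = 4 and 2 | 4, so subgroups of order 2 are possible by Lagrange.
The subgroups of order 2 are: {e, a}; {e, b}; {e, c}.
So G has 3 subgroups of order 2.

3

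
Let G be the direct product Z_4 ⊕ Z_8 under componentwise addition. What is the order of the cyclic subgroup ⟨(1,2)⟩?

4

The order of (1,2) in Z_4 × Z_8 is lcm(ord(1) in Z_4, ord(2) in Z_8).
ord(1) = 4 and ord(2) = 4, so |⟨(1,2)⟩| = lcm(4, 4) = 4.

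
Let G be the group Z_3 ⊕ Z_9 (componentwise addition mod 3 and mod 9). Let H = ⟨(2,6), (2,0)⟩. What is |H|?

|⟨(2,6)⟩| = 3 and |⟨(2,0)⟩| = 3, so |H| is a multiple of lcm(3, 3) = 3 and divides |G| = 27.
Closing under the operation: H = {(0,0), (0,3), (0,6), (1,0), (1,3), (1,6), (2,0), (2,3), (2,6)}, so |H| = 9.

9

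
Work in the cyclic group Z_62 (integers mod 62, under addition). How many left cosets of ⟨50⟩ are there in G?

2

|⟨50⟩| = 31 and |G| = 62.
By Lagrange, [G : H] = |G|/|H| = 62/31 = 2.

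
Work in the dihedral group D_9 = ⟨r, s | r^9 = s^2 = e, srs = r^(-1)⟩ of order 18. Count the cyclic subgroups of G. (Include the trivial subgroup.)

12

A cyclic subgroup of order d is generated by each of its φ(d) elements of order d, so the cyclic subgroups of order d number (#elements of order d)/φ(d).
Cyclic subgroups by order — order 1: 1; order 2: 9; order 3: 1; order 9: 1.
Total: 12.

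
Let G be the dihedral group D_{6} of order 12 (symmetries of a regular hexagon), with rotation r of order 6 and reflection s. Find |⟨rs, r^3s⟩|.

|⟨rs⟩| = 2 and |⟨r^3s⟩| = 2, so |H| is a multiple of lcm(2, 2) = 2 and divides |G| = 12.
Closing under the operation: H = {e, r^2, r^4, rs, r^3s, r^5s}, so |H| = 6.

6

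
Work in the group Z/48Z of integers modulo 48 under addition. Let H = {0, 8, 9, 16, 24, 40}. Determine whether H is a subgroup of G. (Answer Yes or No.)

16 ∈ H but its inverse 32 ∉ H, so H is not a subgroup.

No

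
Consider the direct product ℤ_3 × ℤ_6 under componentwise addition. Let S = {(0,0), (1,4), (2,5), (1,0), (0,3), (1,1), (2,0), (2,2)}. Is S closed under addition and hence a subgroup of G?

No

|S| = 8 does not divide |G| = 18, so by Lagrange S is not a subgroup.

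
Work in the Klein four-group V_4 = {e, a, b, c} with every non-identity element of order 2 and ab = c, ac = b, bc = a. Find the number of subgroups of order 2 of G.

|G| = 4 and 2 | 4, so subgroups of order 2 are possible by Lagrange.
The subgroups of order 2 are: {e, a}; {e, b}; {e, c}.
So G has 3 subgroups of order 2.

3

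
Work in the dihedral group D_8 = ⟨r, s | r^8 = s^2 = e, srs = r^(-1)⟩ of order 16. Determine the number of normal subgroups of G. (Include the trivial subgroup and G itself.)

7

G has 19 subgroups. Checking conjugation-invariance by order — order 1: 1/1 normal; order 2: 1/9 normal; order 4: 1/5 normal; order 8: 3/3 normal; order 16: 1/1 normal.
Total normal subgroups: 7.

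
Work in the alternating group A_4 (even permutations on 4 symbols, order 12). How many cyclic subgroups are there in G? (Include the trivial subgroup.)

Group the elements of G by the cyclic subgroup they generate; each cyclic subgroup of order d accounts for φ(d) elements.
Cyclic subgroups by order — order 1: 1; order 2: 3; order 3: 4.
Total: 8.

8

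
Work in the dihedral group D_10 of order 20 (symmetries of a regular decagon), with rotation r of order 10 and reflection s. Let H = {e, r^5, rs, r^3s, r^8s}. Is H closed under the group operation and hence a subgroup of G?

No

Closure fails: r^5 · rs = r^6s ∉ H. So H is not a subgroup.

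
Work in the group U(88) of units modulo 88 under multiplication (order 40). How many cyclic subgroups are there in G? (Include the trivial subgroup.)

A cyclic subgroup of order d is generated by each of its φ(d) elements of order d, so the cyclic subgroups of order d number (#elements of order d)/φ(d).
Cyclic subgroups by order — order 1: 1; order 2: 7; order 5: 1; order 10: 7.
Total: 16.

16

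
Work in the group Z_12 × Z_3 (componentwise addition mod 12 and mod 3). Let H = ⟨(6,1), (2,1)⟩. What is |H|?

|⟨(6,1)⟩| = 6 and |⟨(2,1)⟩| = 6, so |H| is a multiple of lcm(6, 6) = 6 and divides |G| = 36.
Closing under the operation: H = {(0,0), (0,1), (0,2), (2,0), (2,1), (2,2), (4,0), (4,1), (4,2), (6,0), (6,1), (6,2), (8,0), (8,1), (8,2), (10,0), (10,1), (10,2)}, so |H| = 18.

18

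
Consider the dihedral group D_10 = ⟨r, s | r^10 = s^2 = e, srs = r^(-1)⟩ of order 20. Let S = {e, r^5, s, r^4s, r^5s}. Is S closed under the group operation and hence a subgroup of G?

Closure fails: s · r^4s = r^6 ∉ S. So S is not a subgroup.

No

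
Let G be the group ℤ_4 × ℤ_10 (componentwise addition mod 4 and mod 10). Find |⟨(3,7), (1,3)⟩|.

20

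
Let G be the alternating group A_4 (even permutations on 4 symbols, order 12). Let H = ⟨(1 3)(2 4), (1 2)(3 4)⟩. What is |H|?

4

|⟨(1 3)(2 4)⟩| = 2 and |⟨(1 2)(3 4)⟩| = 2, so |H| is a multiple of lcm(2, 2) = 2 and divides |G| = 12.
Closing under the operation: H = {e, (1 2)(3 4), (1 3)(2 4), (1 4)(2 3)}, so |H| = 4.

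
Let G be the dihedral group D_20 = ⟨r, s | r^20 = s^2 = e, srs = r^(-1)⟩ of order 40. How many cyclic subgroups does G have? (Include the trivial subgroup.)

26

A cyclic subgroup of order d is generated by each of its φ(d) elements of order d, so the cyclic subgroups of order d number (#elements of order d)/φ(d).
Cyclic subgroups by order — order 1: 1; order 2: 21; order 4: 1; order 5: 1; order 10: 1; order 20: 1.
Total: 26.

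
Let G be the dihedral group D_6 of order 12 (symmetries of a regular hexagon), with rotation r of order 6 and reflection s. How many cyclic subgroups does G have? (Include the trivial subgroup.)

10

Group the elements of G by the cyclic subgroup they generate; each cyclic subgroup of order d accounts for φ(d) elements.
Cyclic subgroups by order — order 1: 1; order 2: 7; order 3: 1; order 6: 1.
Total: 10.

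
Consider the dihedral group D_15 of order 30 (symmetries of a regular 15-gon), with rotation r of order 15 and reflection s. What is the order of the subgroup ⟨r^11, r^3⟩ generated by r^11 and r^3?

|⟨r^11⟩| = 15 and |⟨r^3⟩| = 5, so |H| is a multiple of lcm(15, 5) = 15 and divides |G| = 30.
Closing under the operation: H = {e, r, r^2, r^3, r^4, r^5, r^6, r^7, r^8, r^9, r^10, r^11, r^12, r^13, r^14}, so |H| = 15.

15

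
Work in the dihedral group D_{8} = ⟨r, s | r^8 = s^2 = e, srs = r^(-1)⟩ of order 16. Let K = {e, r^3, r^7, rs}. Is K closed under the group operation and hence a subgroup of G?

No

r^7 ∈ K but its inverse r ∉ K, so K is not a subgroup.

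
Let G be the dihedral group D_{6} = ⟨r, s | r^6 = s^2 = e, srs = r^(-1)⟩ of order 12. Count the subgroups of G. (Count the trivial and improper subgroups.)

16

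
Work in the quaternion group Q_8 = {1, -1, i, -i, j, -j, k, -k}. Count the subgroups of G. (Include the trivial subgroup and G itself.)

|G| = 8, so by Lagrange every subgroup order divides 8. Divisors: 1, 2, 4, 8.
Subgroups by order — order 1: 1; order 2: 1; order 4: 3; order 8: 1.
Total: 1 + 1 + 3 + 1 = 6.

6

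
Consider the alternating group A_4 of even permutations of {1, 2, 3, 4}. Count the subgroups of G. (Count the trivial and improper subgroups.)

|G| = 12, so by Lagrange every subgroup order divides 12. Divisors: 1, 2, 3, 4, 6, 12.
Subgroups by order — order 1: 1; order 2: 3; order 3: 4; order 4: 1; order 6: 0; order 12: 1.
Total: 1 + 3 + 4 + 1 + 0 + 1 = 10.

10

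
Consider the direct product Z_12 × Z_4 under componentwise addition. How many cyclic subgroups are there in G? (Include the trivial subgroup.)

20

A cyclic subgroup of order d is generated by each of its φ(d) elements of order d, so the cyclic subgroups of order d number (#elements of order d)/φ(d).
Cyclic subgroups by order — order 1: 1; order 2: 3; order 3: 1; order 4: 6; order 6: 3; order 12: 6.
Total: 20.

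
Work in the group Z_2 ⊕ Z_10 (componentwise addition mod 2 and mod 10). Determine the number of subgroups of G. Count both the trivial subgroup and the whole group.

10

|G| = 20, so by Lagrange every subgroup order divides 20. Divisors: 1, 2, 4, 5, 10, 20.
Subgroups by order — order 1: 1; order 2: 3; order 4: 1; order 5: 1; order 10: 3; order 20: 1.
Total: 1 + 3 + 1 + 1 + 3 + 1 = 10.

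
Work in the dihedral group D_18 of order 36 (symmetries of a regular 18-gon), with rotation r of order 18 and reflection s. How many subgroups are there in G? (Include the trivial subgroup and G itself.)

45

|G| = 36, so by Lagrange every subgroup order divides 36. Divisors: 1, 2, 3, 4, 6, 9, 12, 18, 36.
Subgroups by order — order 1: 1; order 2: 19; order 3: 1; order 4: 9; order 6: 7; order 9: 1; order 12: 3; order 18: 3; order 36: 1.
Total: 1 + 19 + 1 + 9 + 7 + 1 + 3 + 3 + 1 = 45.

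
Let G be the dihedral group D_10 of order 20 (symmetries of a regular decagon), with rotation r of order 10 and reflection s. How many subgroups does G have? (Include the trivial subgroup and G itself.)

|G| = 20, so by Lagrange every subgroup order divides 20. Divisors: 1, 2, 4, 5, 10, 20.
Subgroups by order — order 1: 1; order 2: 11; order 4: 5; order 5: 1; order 10: 3; order 20: 1.
Total: 1 + 11 + 5 + 1 + 3 + 1 = 22.

22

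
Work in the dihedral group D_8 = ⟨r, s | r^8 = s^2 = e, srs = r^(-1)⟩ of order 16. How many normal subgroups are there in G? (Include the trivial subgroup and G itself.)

G has 19 subgroups. Checking conjugation-invariance by order — order 1: 1/1 normal; order 2: 1/9 normal; order 4: 1/5 normal; order 8: 3/3 normal; order 16: 1/1 normal.
Total normal subgroups: 7.

7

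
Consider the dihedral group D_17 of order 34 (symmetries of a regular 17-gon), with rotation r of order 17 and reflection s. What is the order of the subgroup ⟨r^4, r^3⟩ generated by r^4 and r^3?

|⟨r^4⟩| = 17 and |⟨r^3⟩| = 17, so |H| is a multiple of lcm(17, 17) = 17 and divides |G| = 34.
Closing under the operation: H = {e, r, r^2, r^3, r^4, r^5, r^6, r^7, r^8, r^9, r^10, r^11, r^12, r^13, r^14, r^15, r^16}, so |H| = 17.

17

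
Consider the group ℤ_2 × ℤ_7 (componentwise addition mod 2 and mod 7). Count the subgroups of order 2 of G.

1

|G| = 14 and 2 | 14, so subgroups of order 2 are possible by Lagrange.
The subgroups of order 2 are: {(0,0), (1,0)}.
So G has 1 subgroup of order 2.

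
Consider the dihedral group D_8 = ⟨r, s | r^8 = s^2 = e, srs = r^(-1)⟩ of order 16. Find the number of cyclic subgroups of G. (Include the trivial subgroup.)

Group the elements of G by the cyclic subgroup they generate; each cyclic subgroup of order d accounts for φ(d) elements.
Cyclic subgroups by order — order 1: 1; order 2: 9; order 4: 1; order 8: 1.
Total: 12.

12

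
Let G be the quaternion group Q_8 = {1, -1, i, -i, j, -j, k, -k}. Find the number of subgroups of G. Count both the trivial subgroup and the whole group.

6

|G| = 8, so by Lagrange every subgroup order divides 8. Divisors: 1, 2, 4, 8.
Subgroups by order — order 1: 1; order 2: 1; order 4: 3; order 8: 1.
Total: 1 + 1 + 3 + 1 = 6.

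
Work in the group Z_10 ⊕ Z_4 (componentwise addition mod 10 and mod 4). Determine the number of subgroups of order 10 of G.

|G| = 40 and 10 | 40, so subgroups of order 10 are possible by Lagrange.
The subgroups of order 10 are: {(0,0), (0,2), (2,0), (2,2), (4,0), (4,2), (6,0), (6,2), (8,0), (8,2)}; {(0,0), (1,0), (2,0), (3,0), (4,0), (5,0), (6,0), (7,0), (8,0), (9,0)}; {(0,0), (1,2), (2,0), (3,2), (4,0), (5,2), (6,0), (7,2), (8,0), (9,2)}.
So G has 3 subgroups of order 10.

3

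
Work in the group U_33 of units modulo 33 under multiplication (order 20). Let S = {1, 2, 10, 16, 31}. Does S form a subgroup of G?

2 ∈ S but its inverse 17 ∉ S, so S is not a subgroup.

No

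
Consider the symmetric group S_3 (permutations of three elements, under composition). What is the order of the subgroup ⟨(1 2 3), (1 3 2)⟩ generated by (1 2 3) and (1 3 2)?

3

|⟨(1 2 3)⟩| = 3 and |⟨(1 3 2)⟩| = 3, so |H| is a multiple of lcm(3, 3) = 3 and divides |G| = 6.
Closing under the operation: H = {e, (1 2 3), (1 3 2)}, so |H| = 3.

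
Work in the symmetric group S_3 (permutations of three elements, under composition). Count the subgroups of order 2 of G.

|G| = 6 and 2 | 6, so subgroups of order 2 are possible by Lagrange.
The subgroups of order 2 are: {e, (1 2)}; {e, (1 3)}; {e, (2 3)}.
So G has 3 subgroups of order 2.

3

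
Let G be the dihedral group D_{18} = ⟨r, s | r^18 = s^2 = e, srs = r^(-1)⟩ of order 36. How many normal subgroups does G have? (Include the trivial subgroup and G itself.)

9

G has 45 subgroups. Checking conjugation-invariance by order — order 1: 1/1 normal; order 2: 1/19 normal; order 3: 1/1 normal; order 4: 0/9 normal; order 6: 1/7 normal; order 9: 1/1 normal; order 12: 0/3 normal; order 18: 3/3 normal; order 36: 1/1 normal.
Total normal subgroups: 9.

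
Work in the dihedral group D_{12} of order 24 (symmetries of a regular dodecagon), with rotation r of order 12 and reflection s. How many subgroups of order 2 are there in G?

13

|G| = 24 and 2 | 24, so subgroups of order 2 are possible by Lagrange.
The subgroups of order 2 are: {e, r^10s}; {e, r^11s}; {e, r^2s}; {e, r^3s}; … (13 in all).
So G has 13 subgroups of order 2.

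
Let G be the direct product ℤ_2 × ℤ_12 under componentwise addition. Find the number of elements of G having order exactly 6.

An element (a,b) has order lcm(ord(a), ord(b)); count pairs with lcm equal to 6.
Enumerating gives 6 such elements.

6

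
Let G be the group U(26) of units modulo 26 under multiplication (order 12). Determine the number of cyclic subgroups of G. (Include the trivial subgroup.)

A cyclic subgroup of order d is generated by each of its φ(d) elements of order d, so the cyclic subgroups of order d number (#elements of order d)/φ(d).
Cyclic subgroups by order — order 1: 1; order 2: 1; order 3: 1; order 4: 1; order 6: 1; order 12: 1.
Total: 6.

6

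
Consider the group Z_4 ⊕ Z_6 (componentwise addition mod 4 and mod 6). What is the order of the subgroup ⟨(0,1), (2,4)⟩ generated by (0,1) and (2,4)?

12

|⟨(0,1)⟩| = 6 and |⟨(2,4)⟩| = 6, so |H| is a multiple of lcm(6, 6) = 6 and divides |G| = 24.
Closing under the operation: H = {(0,0), (0,1), (0,2), (0,3), (0,4), (0,5), (2,0), (2,1), (2,2), (2,3), (2,4), (2,5)}, so |H| = 12.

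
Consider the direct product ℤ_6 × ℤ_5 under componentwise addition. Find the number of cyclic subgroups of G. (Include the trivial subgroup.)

Group the elements of G by the cyclic subgroup they generate; each cyclic subgroup of order d accounts for φ(d) elements.
Cyclic subgroups by order — order 1: 1; order 2: 1; order 3: 1; order 5: 1; order 6: 1; order 10: 1; order 15: 1; order 30: 1.
Total: 8.

8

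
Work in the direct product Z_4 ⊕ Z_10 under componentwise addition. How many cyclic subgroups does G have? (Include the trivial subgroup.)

12

Each element a generates a cyclic subgroup ⟨a⟩; distinct elements may generate the same one (a cyclic group of order d has φ(d) generators).
Cyclic subgroups by order — order 1: 1; order 2: 3; order 4: 2; order 5: 1; order 10: 3; order 20: 2.
Total: 12.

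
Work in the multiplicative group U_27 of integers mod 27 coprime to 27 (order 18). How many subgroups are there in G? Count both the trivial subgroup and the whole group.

6

|G| = 18, so by Lagrange every subgroup order divides 18. Divisors: 1, 2, 3, 6, 9, 18.
Subgroups by order — order 1: 1; order 2: 1; order 3: 1; order 6: 1; order 9: 1; order 18: 1.
Total: 1 + 1 + 1 + 1 + 1 + 1 = 6.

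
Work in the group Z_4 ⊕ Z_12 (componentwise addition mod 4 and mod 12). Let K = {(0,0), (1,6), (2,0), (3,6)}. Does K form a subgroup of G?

|K| = 4 divides |G| = 48, consistent with Lagrange.
K contains the identity, every element's inverse is in K, and K is closed under +: it is a subgroup.
In fact K = ⟨(1,6)⟩.

Yes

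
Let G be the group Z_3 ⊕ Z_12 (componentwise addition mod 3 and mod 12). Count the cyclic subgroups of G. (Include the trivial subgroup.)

15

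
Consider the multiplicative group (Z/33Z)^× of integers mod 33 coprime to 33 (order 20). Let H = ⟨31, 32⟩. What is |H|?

10

|⟨31⟩| = 5 and |⟨32⟩| = 2, so |H| is a multiple of lcm(5, 2) = 10 and divides |G| = 20.
Closing under the operation: H = {1, 2, 4, 8, 16, 17, 25, 29, 31, 32}, so |H| = 10.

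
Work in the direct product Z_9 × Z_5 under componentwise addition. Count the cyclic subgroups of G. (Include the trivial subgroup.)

6

A cyclic subgroup of order d is generated by each of its φ(d) elements of order d, so the cyclic subgroups of order d number (#elements of order d)/φ(d).
Cyclic subgroups by order — order 1: 1; order 3: 1; order 5: 1; order 9: 1; order 15: 1; order 45: 1.
Total: 6.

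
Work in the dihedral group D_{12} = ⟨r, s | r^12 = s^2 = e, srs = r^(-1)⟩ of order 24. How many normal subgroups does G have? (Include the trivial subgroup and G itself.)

9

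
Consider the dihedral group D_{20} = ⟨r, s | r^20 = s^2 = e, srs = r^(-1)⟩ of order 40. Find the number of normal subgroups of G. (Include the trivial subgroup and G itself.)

9

G has 48 subgroups. Checking conjugation-invariance by order — order 1: 1/1 normal; order 2: 1/21 normal; order 4: 1/11 normal; order 5: 1/1 normal; order 8: 0/5 normal; order 10: 1/5 normal; order 20: 3/3 normal; order 40: 1/1 normal.
Total normal subgroups: 9.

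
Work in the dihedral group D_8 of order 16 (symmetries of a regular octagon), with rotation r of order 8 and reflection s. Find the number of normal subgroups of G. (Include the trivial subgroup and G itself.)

7

G has 19 subgroups. Checking conjugation-invariance by order — order 1: 1/1 normal; order 2: 1/9 normal; order 4: 1/5 normal; order 8: 3/3 normal; order 16: 1/1 normal.
Total normal subgroups: 7.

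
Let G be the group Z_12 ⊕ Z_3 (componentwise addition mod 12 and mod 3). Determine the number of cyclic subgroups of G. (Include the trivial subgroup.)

A cyclic subgroup of order d is generated by each of its φ(d) elements of order d, so the cyclic subgroups of order d number (#elements of order d)/φ(d).
Cyclic subgroups by order — order 1: 1; order 2: 1; order 3: 4; order 4: 1; order 6: 4; order 12: 4.
Total: 15.

15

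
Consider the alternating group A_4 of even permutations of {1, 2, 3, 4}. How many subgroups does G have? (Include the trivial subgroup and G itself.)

|G| = 12, so by Lagrange every subgroup order divides 12. Divisors: 1, 2, 3, 4, 6, 12.
Subgroups by order — order 1: 1; order 2: 3; order 3: 4; order 4: 1; order 6: 0; order 12: 1.
Total: 1 + 3 + 4 + 1 + 0 + 1 = 10.

10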